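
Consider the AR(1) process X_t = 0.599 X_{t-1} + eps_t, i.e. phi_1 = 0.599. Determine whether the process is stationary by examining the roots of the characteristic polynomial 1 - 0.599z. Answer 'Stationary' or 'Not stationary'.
\text{Stationary}

The AR(p) characteristic polynomial is P(z) = 1 - 0.599z.
Stationarity requires all roots to lie outside the unit circle, i.e. |z| > 1 for every root.
This is linear in z: 1 + (-0.599) z = 0  =>  z = -1/(-0.599) = 1.669449,  |z| = 1.669449.
Moduli of all roots: 1.6694.
All moduli strictly greater than 1? Yes.
Verdict: Stationary.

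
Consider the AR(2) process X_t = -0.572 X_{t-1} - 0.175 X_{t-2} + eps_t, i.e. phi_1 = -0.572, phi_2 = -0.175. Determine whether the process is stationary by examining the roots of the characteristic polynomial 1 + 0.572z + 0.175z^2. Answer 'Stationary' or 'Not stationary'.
\text{Stationary}

The AR(p) characteristic polynomial is P(z) = 1 + 0.572z + 0.175z^2.
Stationarity requires all roots to lie outside the unit circle, i.e. |z| > 1 for every root.
Set 1 + (0.572) z + (0.175) z^2 = 0, i.e. a z^2 + b z + c = 0 with a = 0.175, b = 0.572, c = 1.
Discriminant D = b^2 - 4ac = (0.572)^2 - 4*(0.175)*1 = 0.327184 - (0.7) = -0.372816.
D < 0, so the roots are the complex-conjugate pair z = (-b +/- i sqrt(-D)) / (2a) = -1.6343 +/- 1.7445i.
For a conjugate pair |z|^2 = z * conj(z) = (product of roots) = c/a = 1/(0.175) = 5.714286, so |z| = sqrt(5.714286) = 2.3905 for both roots.
Moduli of all roots: 2.3905, 2.3905.
All moduli strictly greater than 1? Yes.
Verdict: Stationary.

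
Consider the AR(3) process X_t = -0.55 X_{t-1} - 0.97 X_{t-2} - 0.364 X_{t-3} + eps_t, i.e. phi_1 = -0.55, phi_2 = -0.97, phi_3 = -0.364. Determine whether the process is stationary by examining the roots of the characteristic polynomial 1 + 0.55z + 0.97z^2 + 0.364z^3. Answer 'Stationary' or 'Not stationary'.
\text{Stationary}

The AR(p) characteristic polynomial is P(z) = 1 + 0.55z + 0.97z^2 + 0.364z^3.
Stationarity requires all roots to lie outside the unit circle, i.e. |z| > 1 for every root.
Degree 3: look for a simple real root z0 first, then factor out (1 - z/z0) and solve the remaining quadratic.
Testing z0 = -2.5: P(-2.5) = 1 + (0.55)(-2.5) + (0.97)(-2.5)^2 + (0.364)(-2.5)^3
  = 1 + (-1.375) + (6.0625) + (-5.6875) = 0.  So z_0 = -2.5 is a root, |z_0| = 2.5.
Divide out the factor (1 + 0.4 z) = (1 - z/z0) (since 1/z0 = -0.4):
  P(z) = (1 + 0.4 z)(1 + (0.15) z + (0.91) z^2)
  [check: z-coef 0.15 - (-0.4) = 0.55; z^2-coef 0.91 - (-0.4)(0.15) = 0.97; z^3-coef -(-0.4)(0.91) = 0.364.]
Remaining roots from the quadratic factor 1 + (0.15) z + (0.91) z^2:
  Set 1 + (0.15) z + (0.91) z^2 = 0, i.e. a z^2 + b z + c = 0 with a = 0.91, b = 0.15, c = 1.
  Discriminant D = b^2 - 4ac = (0.15)^2 - 4*(0.91)*1 = 0.0225 - (3.64) = -3.6175.
  D < 0, so the roots are the complex-conjugate pair z = (-b +/- i sqrt(-D)) / (2a) = -0.0824 +/- 1.045i.
  For a conjugate pair |z|^2 = z * conj(z) = (product of roots) = c/a = 1/(0.91) = 1.098901, so |z| = sqrt(1.098901) = 1.0483 for both roots.
Moduli of all roots: 2.5000, 1.0483, 1.0483.
All moduli strictly greater than 1? Yes.
Verdict: Stationary.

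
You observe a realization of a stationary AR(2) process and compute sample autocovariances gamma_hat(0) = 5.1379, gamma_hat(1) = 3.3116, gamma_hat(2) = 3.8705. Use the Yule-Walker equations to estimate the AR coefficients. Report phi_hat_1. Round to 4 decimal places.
\hat\phi_{1} = 0.2720

The Yule-Walker equations for an AR(p) process read, in matrix form,
  Gamma_p phi = r_p,   with   (Gamma_p)_{ij} = gamma(|i - j|),
                       (r_p)_i = gamma(i),   i,j = 1..p.
Substitute the sample gammas (Toeplitz matrix and right-hand side of size 2):
  Gamma_p = [[5.1379, 3.3116], [3.3116, 5.1379]]
  r_p     = [3.3116, 3.8705]
Written out:
  5.1379 phi_1 + 3.3116 phi_2 = 3.3116
  3.3116 phi_1 + 5.1379 phi_2 = 3.8705
Solve by Cramer's rule:
  det = gamma(0)^2 - gamma(1)^2 = (5.1379)^2 - (3.3116)^2 = 26.39801641 - 10.96669456 = 15.43132185
  phi_hat_1 = [gamma(1) gamma(0) - gamma(1) gamma(2)] / det = [(3.3116)(5.1379) - (3.3116)(3.8705)] / 15.43132185 = 4.19712184 / 15.43132185 = 0.272
  phi_hat_2 = [gamma(0) gamma(2) - gamma(1)^2] / det = [(5.1379)(3.8705) - (3.3116)^2] / 15.43132185 = 8.91954739 / 15.43132185 = 0.578
So phi_hat = [0.2720, 0.5780].
Therefore phi_hat_1 = 0.2720.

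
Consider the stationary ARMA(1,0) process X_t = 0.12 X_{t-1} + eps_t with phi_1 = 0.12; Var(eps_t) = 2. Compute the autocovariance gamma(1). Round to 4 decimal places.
\gamma(1) = 0.2435

Multiply the model equation by X_{t-k} and take expectations. With theta_0 = psi_0 = 1 and psi_j the MA(infinity) weights, this gives
  gamma(k) - sum_i phi_i gamma(k-i) = c_k,
  c_k = sigma^2 * sum_{j=k..q} theta_j psi_{j-k}   (c_k = 0 for k > q),
using gamma(-m) = gamma(m).
Pure AR (q = 0): c_0 = sigma^2 = 2, c_k = 0 for k >= 1.
Equations for k = 0 and k = 1 (AR order 1):
  gamma(0) = phi_1 gamma(1) + c_0
  gamma(1) = phi_1 gamma(0) + c_1
Substituting the second into the first: gamma(0) (1 - phi_1^2) = c_0 + phi_1 c_1, so
  gamma(0) = c_0 / (1 - phi_1^2) = 2 / (1 - (0.12)^2) = 2 / 0.9856 = 2.029221.
  gamma(1) = phi_1 gamma(0) = (0.12)(2.029221) = 0.243506.
Therefore gamma(1) = 0.2435 (to 4 decimal places).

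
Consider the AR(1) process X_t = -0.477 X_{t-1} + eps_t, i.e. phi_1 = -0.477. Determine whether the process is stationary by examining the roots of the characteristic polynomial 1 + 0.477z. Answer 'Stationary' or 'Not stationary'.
\text{Stationary}

The AR(p) characteristic polynomial is P(z) = 1 + 0.477z.
Stationarity requires all roots to lie outside the unit circle, i.e. |z| > 1 for every root.
This is linear in z: 1 + (0.477) z = 0  =>  z = -1/(0.477) = -2.096436,  |z| = 2.096436.
Moduli of all roots: 2.0964.
All moduli strictly greater than 1? Yes.
Verdict: Stationary.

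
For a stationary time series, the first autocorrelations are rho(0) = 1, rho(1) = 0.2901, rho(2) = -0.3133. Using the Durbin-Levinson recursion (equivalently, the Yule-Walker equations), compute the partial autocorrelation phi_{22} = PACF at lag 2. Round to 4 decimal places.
\phi_{22} = -0.4340

The PACF at lag k is phi_{kk}, the last component of the solution
to the Yule-Walker system G_k phi = r_k where
  (G_k)_{ij} = rho(|i - j|), (r_k)_i = rho(i), i,j = 1..k.
Equivalently, Durbin-Levinson gives phi_{kk} iteratively:
  phi_{11} = rho(1)
  phi_{kk} = [rho(k) - sum_{j=1..k-1} phi_{k-1,j} rho(k-j)]
            / [1 - sum_{j=1..k-1} phi_{k-1,j} rho(j)],
  phi_{k,j} = phi_{k-1,j} - phi_{kk} phi_{k-1,k-j},  j = 1..k-1.
Step k = 1:
  phi_11 = rho(1) = 0.2901.
Step k = 2:
  phi_22 = [rho(2) - phi_11 rho(1)] / [1 - phi_11 rho(1)] = [-0.3133 - (0.2901)(0.2901)] / [1 - (0.2901)(0.2901)]
         = -0.39745801 / 0.91584199 = -0.434.
Therefore phi_{22} = -0.4340.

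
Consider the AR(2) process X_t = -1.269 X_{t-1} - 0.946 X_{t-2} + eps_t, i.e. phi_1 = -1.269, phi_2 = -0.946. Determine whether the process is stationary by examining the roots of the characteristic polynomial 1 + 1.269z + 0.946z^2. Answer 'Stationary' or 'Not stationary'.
\text{Stationary}

The AR(p) characteristic polynomial is P(z) = 1 + 1.269z + 0.946z^2.
Stationarity requires all roots to lie outside the unit circle, i.e. |z| > 1 for every root.
Set 1 + (1.269) z + (0.946) z^2 = 0, i.e. a z^2 + b z + c = 0 with a = 0.946, b = 1.269, c = 1.
Discriminant D = b^2 - 4ac = (1.269)^2 - 4*(0.946)*1 = 1.610361 - (3.784) = -2.173639.
D < 0, so the roots are the complex-conjugate pair z = (-b +/- i sqrt(-D)) / (2a) = -0.6707 +/- 0.7792i.
For a conjugate pair |z|^2 = z * conj(z) = (product of roots) = c/a = 1/(0.946) = 1.057082, so |z| = sqrt(1.057082) = 1.0281 for both roots.
Moduli of all roots: 1.0281, 1.0281.
All moduli strictly greater than 1? Yes.
Verdict: Stationary.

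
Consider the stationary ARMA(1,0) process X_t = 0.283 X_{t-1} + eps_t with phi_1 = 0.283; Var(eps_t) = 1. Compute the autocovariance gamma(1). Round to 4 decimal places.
\gamma(1) = 0.3076

Multiply the model equation by X_{t-k} and take expectations. With theta_0 = psi_0 = 1 and psi_j the MA(infinity) weights, this gives
  gamma(k) - sum_i phi_i gamma(k-i) = c_k,
  c_k = sigma^2 * sum_{j=k..q} theta_j psi_{j-k}   (c_k = 0 for k > q),
using gamma(-m) = gamma(m).
Pure AR (q = 0): c_0 = sigma^2 = 1, c_k = 0 for k >= 1.
Equations for k = 0 and k = 1 (AR order 1):
  gamma(0) = phi_1 gamma(1) + c_0
  gamma(1) = phi_1 gamma(0) + c_1
Substituting the second into the first: gamma(0) (1 - phi_1^2) = c_0 + phi_1 c_1, so
  gamma(0) = c_0 / (1 - phi_1^2) = 1 / (1 - (0.283)^2) = 1 / 0.919911 = 1.087062.
  gamma(1) = phi_1 gamma(0) = (0.283)(1.087062) = 0.307638.
Therefore gamma(1) = 0.3076 (to 4 decimal places).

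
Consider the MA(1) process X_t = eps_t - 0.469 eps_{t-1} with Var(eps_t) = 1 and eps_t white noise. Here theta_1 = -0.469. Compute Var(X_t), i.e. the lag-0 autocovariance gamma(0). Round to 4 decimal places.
\gamma(0) = 1.2200

For an MA(q) process X_t = eps_t + sum_i theta_i eps_{t-i} with
Var(eps_t) = sigma^2, the variance is
  gamma(0) = sigma^2 * (1 + sum_i theta_i^2).
  sum_i theta_i^2 = (-0.469)^2 = 0.219961.
  gamma(0) = 1 * (1 + 0.219961) = 1 * 1.219961 = 1.219961, which rounds to 1.2200.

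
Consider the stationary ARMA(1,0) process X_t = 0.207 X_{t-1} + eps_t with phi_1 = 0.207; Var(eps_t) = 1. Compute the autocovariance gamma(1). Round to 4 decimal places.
\gamma(1) = 0.2163

Multiply the model equation by X_{t-k} and take expectations. With theta_0 = psi_0 = 1 and psi_j the MA(infinity) weights, this gives
  gamma(k) - sum_i phi_i gamma(k-i) = c_k,
  c_k = sigma^2 * sum_{j=k..q} theta_j psi_{j-k}   (c_k = 0 for k > q),
using gamma(-m) = gamma(m).
Pure AR (q = 0): c_0 = sigma^2 = 1, c_k = 0 for k >= 1.
Equations for k = 0 and k = 1 (AR order 1):
  gamma(0) = phi_1 gamma(1) + c_0
  gamma(1) = phi_1 gamma(0) + c_1
Substituting the second into the first: gamma(0) (1 - phi_1^2) = c_0 + phi_1 c_1, so
  gamma(0) = c_0 / (1 - phi_1^2) = 1 / (1 - (0.207)^2) = 1 / 0.957151 = 1.044767.
  gamma(1) = phi_1 gamma(0) = (0.207)(1.044767) = 0.216267.
Therefore gamma(1) = 0.2163 (to 4 decimal places).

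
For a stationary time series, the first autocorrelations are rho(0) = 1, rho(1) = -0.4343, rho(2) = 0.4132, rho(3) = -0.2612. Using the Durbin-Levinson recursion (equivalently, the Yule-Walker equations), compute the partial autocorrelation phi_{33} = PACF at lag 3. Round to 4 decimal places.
\phi_{33} = -0.0150

The PACF at lag k is phi_{kk}, the last component of the solution
to the Yule-Walker system G_k phi = r_k where
  (G_k)_{ij} = rho(|i - j|), (r_k)_i = rho(i), i,j = 1..k.
Equivalently, Durbin-Levinson gives phi_{kk} iteratively:
  phi_{11} = rho(1)
  phi_{kk} = [rho(k) - sum_{j=1..k-1} phi_{k-1,j} rho(k-j)]
            / [1 - sum_{j=1..k-1} phi_{k-1,j} rho(j)],
  phi_{k,j} = phi_{k-1,j} - phi_{kk} phi_{k-1,k-j},  j = 1..k-1.
Step k = 1:
  phi_11 = rho(1) = -0.4343.
Step k = 2:
  phi_22 = [rho(2) - phi_11 rho(1)] / [1 - phi_11 rho(1)] = [0.4132 - (-0.4343)(-0.4343)] / [1 - (-0.4343)(-0.4343)]
         = 0.22458351 / 0.81138351 = 0.276791.
  Update: phi_21 = phi_11 - phi_22 phi_11 = -0.4343 - (0.276791)(-0.4343) = -0.31409.
Step k = 3:
  phi_33 = [rho(3) - phi_21 rho(2) - phi_22 rho(1)] / [1 - phi_21 rho(1) - phi_22 rho(2)]
    numerator   = -0.2612 - (-0.31409)(0.4132) - (0.276791)(-0.4343) = -0.01120786
    denominator = 1 - (-0.31409)(-0.4343) - (0.276791)(0.4132) = 0.74922086
  phi_33 = -0.01120786 / 0.74922086 = -0.015.
Therefore phi_{33} = -0.0150.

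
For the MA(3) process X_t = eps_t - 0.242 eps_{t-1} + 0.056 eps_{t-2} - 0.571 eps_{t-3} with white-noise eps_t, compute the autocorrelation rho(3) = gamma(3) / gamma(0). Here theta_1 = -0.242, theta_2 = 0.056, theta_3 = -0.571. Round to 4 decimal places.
\rho(3) = -0.4115

For an MA(q) process with theta_0 = 1, the autocovariance is
  gamma(k) = sigma^2 * sum_{i=0..q-k} theta_i * theta_{i+k},
and rho(k) = gamma(k) / gamma(0). Sigma^2 cancels.
  numerator   = (1)*(-0.571) = -0.571.
  denominator = (1)^2 + (-0.242)^2 + (0.056)^2 + (-0.571)^2 = 1.387741.
  rho(3) = -0.571 / 1.387741 = -0.4115.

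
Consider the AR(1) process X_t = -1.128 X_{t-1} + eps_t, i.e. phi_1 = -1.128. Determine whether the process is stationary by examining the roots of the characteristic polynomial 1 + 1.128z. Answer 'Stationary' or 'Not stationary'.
\text{Not stationary}

The AR(p) characteristic polynomial is P(z) = 1 + 1.128z.
Stationarity requires all roots to lie outside the unit circle, i.e. |z| > 1 for every root.
This is linear in z: 1 + (1.128) z = 0  =>  z = -1/(1.128) = -0.886525,  |z| = 0.886525.
Moduli of all roots: 0.8865.
All moduli strictly greater than 1? No.
Verdict: Not stationary.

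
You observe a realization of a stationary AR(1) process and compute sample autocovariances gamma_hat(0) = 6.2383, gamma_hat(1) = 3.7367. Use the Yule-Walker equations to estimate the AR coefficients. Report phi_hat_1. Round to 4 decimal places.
\hat\phi_{1} = 0.5990

The Yule-Walker equations for an AR(p) process read, in matrix form,
  Gamma_p phi = r_p,   with   (Gamma_p)_{ij} = gamma(|i - j|),
                       (r_p)_i = gamma(i),   i,j = 1..p.
Substitute the sample gammas (Toeplitz matrix and right-hand side of size 1):
  Gamma_p = [[6.2383]]
  r_p     = [3.7367]
With p = 1 this is the single equation gamma(0) phi_1 = gamma(1):
  phi_hat_1 = gamma(1) / gamma(0) = 3.7367 / 6.2383 = 0.5990.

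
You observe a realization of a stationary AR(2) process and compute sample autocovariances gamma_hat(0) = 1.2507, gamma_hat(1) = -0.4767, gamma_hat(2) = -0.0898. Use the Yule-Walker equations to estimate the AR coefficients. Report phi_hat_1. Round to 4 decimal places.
\hat\phi_{1} = -0.4779

The Yule-Walker equations for an AR(p) process read, in matrix form,
  Gamma_p phi = r_p,   with   (Gamma_p)_{ij} = gamma(|i - j|),
                       (r_p)_i = gamma(i),   i,j = 1..p.
Substitute the sample gammas (Toeplitz matrix and right-hand side of size 2):
  Gamma_p = [[1.2507, -0.4767], [-0.4767, 1.2507]]
  r_p     = [-0.4767, -0.0898]
Written out:
  1.2507 phi_1 - 0.4767 phi_2 = -0.4767
  -0.4767 phi_1 + 1.2507 phi_2 = -0.0898
Solve by Cramer's rule:
  det = gamma(0)^2 - gamma(1)^2 = (1.2507)^2 - (-0.4767)^2 = 1.56425049 - 0.22724289 = 1.3370076
  phi_hat_1 = [gamma(1) gamma(0) - gamma(1) gamma(2)] / det = [(-0.4767)(1.2507) - (-0.4767)(-0.0898)] / 1.3370076 = -0.63901635 / 1.3370076 = -0.4779
  phi_hat_2 = [gamma(0) gamma(2) - gamma(1)^2] / det = [(1.2507)(-0.0898) - (-0.4767)^2] / 1.3370076 = -0.33955575 / 1.3370076 = -0.254
So phi_hat = [-0.4779, -0.2540].
Therefore phi_hat_1 = -0.4779.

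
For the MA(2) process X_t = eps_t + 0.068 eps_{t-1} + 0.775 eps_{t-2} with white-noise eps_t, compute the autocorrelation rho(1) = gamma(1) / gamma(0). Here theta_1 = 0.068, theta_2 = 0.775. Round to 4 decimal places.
\rho(1) = 0.0752

For an MA(q) process with theta_0 = 1, the autocovariance is
  gamma(k) = sigma^2 * sum_{i=0..q-k} theta_i * theta_{i+k},
and rho(k) = gamma(k) / gamma(0). Sigma^2 cancels.
  numerator   = (1)*(0.068) + (0.068)*(0.775) = 0.1207.
  denominator = (1)^2 + (0.068)^2 + (0.775)^2 = 1.605249.
  rho(1) = 0.1207 / 1.605249 = 0.0752.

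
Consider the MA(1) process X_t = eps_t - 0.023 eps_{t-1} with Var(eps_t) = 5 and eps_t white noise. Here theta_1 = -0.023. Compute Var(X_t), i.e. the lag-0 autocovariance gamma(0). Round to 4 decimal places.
\gamma(0) = 5.0026

For an MA(q) process X_t = eps_t + sum_i theta_i eps_{t-i} with
Var(eps_t) = sigma^2, the variance is
  gamma(0) = sigma^2 * (1 + sum_i theta_i^2).
  sum_i theta_i^2 = (-0.023)^2 = 0.000529.
  gamma(0) = 5 * (1 + 0.000529) = 5 * 1.000529 = 5.002645, which rounds to 5.0026.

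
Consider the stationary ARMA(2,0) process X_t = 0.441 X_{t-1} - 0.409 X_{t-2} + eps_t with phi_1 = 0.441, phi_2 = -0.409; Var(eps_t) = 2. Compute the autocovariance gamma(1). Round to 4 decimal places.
\gamma(1) = 0.8334

Multiply the model equation by X_{t-k} and take expectations. With theta_0 = psi_0 = 1 and psi_j the MA(infinity) weights, this gives
  gamma(k) - sum_i phi_i gamma(k-i) = c_k,
  c_k = sigma^2 * sum_{j=k..q} theta_j psi_{j-k}   (c_k = 0 for k > q),
using gamma(-m) = gamma(m).
Pure AR (q = 0): c_0 = sigma^2 = 2, c_k = 0 for k >= 1.
Equations for k = 0, 1, 2 (AR order 2, c_2 = 0):
  (E0) gamma(0) = phi_1 gamma(1) + phi_2 gamma(2) + c_0
  (E1) gamma(1) = phi_1 gamma(0) + phi_2 gamma(1) + c_1
  (E2) gamma(2) = phi_1 gamma(1) + phi_2 gamma(0)
From (E1): gamma(1) = A gamma(0) + B with
  A = phi_1 / (1 - phi_2) = 0.441 / 1.409 = 0.312988,   B = c_1 / (1 - phi_2) = 0 / 1.409 = 0.
Insert (E2) into (E0): gamma(0) (1 - phi_2^2) = phi_1 (1 + phi_2) gamma(1) + c_0.
  phi_1 (1 + phi_2) = (0.441)(0.591) = 0.260631,   1 - phi_2^2 = 0.832719.
Replace gamma(1) by A gamma(0) + B and collect gamma(0):
  gamma(0) [0.832719 - (0.260631)(0.312988)] = c_0 = 2
  gamma(0) * 0.751145 = 2
  gamma(0) = 2 / 0.751145 = 2.662603.
  gamma(1) = A gamma(0) = (0.312988)(2.662603) = 0.833363.
Therefore gamma(1) = 0.8334 (to 4 decimal places).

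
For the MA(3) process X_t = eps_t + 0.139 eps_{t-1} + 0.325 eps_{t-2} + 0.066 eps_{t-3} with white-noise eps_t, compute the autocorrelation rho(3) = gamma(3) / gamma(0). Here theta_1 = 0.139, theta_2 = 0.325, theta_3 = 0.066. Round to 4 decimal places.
\rho(3) = 0.0584

For an MA(q) process with theta_0 = 1, the autocovariance is
  gamma(k) = sigma^2 * sum_{i=0..q-k} theta_i * theta_{i+k},
and rho(k) = gamma(k) / gamma(0). Sigma^2 cancels.
  numerator   = (1)*(0.066) = 0.066.
  denominator = (1)^2 + (0.139)^2 + (0.325)^2 + (0.066)^2 = 1.129302.
  rho(3) = 0.066 / 1.129302 = 0.0584.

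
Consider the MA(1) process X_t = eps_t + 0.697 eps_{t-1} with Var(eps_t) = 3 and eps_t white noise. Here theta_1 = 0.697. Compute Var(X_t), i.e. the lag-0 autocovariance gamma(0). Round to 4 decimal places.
\gamma(0) = 4.4574

For an MA(q) process X_t = eps_t + sum_i theta_i eps_{t-i} with
Var(eps_t) = sigma^2, the variance is
  gamma(0) = sigma^2 * (1 + sum_i theta_i^2).
  sum_i theta_i^2 = (0.697)^2 = 0.485809.
  gamma(0) = 3 * (1 + 0.485809) = 3 * 1.485809 = 4.457427, which rounds to 4.4574.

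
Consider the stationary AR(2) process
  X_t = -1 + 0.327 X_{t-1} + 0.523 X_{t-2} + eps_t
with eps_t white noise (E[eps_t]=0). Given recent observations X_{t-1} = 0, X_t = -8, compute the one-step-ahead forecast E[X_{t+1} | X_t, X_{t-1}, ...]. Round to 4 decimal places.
E[X_{t+1} \mid \mathcal F_t] = -3.6160

For an AR(p) model X_t = c + sum_i phi_i X_{t-i} + eps_t, the
one-step-ahead conditional mean is
  E[X_{t+1} | X_t, ...] = c + sum_i phi_i X_{t+1-i}.
Substitute known values:
  E[X_{t+1} | ...] = -1 + (0.327) * (-8) + (0.523) * (0)
                   = -3.6160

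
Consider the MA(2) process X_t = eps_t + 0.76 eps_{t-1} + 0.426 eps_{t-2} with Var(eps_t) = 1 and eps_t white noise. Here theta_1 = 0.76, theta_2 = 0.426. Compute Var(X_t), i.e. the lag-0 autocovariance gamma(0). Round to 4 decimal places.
\gamma(0) = 1.7591

For an MA(q) process X_t = eps_t + sum_i theta_i eps_{t-i} with
Var(eps_t) = sigma^2, the variance is
  gamma(0) = sigma^2 * (1 + sum_i theta_i^2).
  sum_i theta_i^2 = (0.76)^2 + (0.426)^2 = 0.5776 + 0.181476 = 0.759076.
  gamma(0) = 1 * (1 + 0.759076) = 1 * 1.759076 = 1.759076, which rounds to 1.7591.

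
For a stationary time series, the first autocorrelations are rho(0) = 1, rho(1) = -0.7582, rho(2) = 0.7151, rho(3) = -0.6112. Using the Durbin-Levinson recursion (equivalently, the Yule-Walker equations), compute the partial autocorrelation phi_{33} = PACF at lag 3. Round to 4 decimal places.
\phi_{33} = 0.0059

The PACF at lag k is phi_{kk}, the last component of the solution
to the Yule-Walker system G_k phi = r_k where
  (G_k)_{ij} = rho(|i - j|), (r_k)_i = rho(i), i,j = 1..k.
Equivalently, Durbin-Levinson gives phi_{kk} iteratively:
  phi_{11} = rho(1)
  phi_{kk} = [rho(k) - sum_{j=1..k-1} phi_{k-1,j} rho(k-j)]
            / [1 - sum_{j=1..k-1} phi_{k-1,j} rho(j)],
  phi_{k,j} = phi_{k-1,j} - phi_{kk} phi_{k-1,k-j},  j = 1..k-1.
Step k = 1:
  phi_11 = rho(1) = -0.7582.
Step k = 2:
  phi_22 = [rho(2) - phi_11 rho(1)] / [1 - phi_11 rho(1)] = [0.7151 - (-0.7582)(-0.7582)] / [1 - (-0.7582)(-0.7582)]
         = 0.14023276 / 0.42513276 = 0.329856.
  Update: phi_21 = phi_11 - phi_22 phi_11 = -0.7582 - (0.329856)(-0.7582) = -0.508103.
Step k = 3:
  phi_33 = [rho(3) - phi_21 rho(2) - phi_22 rho(1)] / [1 - phi_21 rho(1) - phi_22 rho(2)]
    numerator   = -0.6112 - (-0.508103)(0.7151) - (0.329856)(-0.7582) = 0.00224149
    denominator = 1 - (-0.508103)(-0.7582) - (0.329856)(0.7151) = 0.37887609
  phi_33 = 0.00224149 / 0.37887609 = 0.0059.
Therefore phi_{33} = 0.0059.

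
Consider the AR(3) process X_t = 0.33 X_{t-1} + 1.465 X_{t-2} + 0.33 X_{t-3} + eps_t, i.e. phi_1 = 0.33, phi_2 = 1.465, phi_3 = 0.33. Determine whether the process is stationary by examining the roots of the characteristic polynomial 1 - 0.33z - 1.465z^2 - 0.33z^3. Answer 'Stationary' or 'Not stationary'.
\text{Not stationary}

The AR(p) characteristic polynomial is P(z) = 1 - 0.33z - 1.465z^2 - 0.33z^3.
Stationarity requires all roots to lie outside the unit circle, i.e. |z| > 1 for every root.
Degree 3: look for a simple real root z0 first, then factor out (1 - z/z0) and solve the remaining quadratic.
Testing z0 = -4: P(-4) = 1 + (-0.33)(-4) + (-1.465)(-4)^2 + (-0.33)(-4)^3
  = 1 + (1.32) + (-23.44) + (21.12) = 0.  So z_0 = -4 is a root, |z_0| = 4.
Divide out the factor (1 + 0.25 z) = (1 - z/z0) (since 1/z0 = -0.25):
  P(z) = (1 + 0.25 z)(1 + (-0.58) z + (-1.32) z^2)
  [check: z-coef -0.58 - (-0.25) = -0.33; z^2-coef -1.32 - (-0.25)(-0.58) = -1.465; z^3-coef -(-0.25)(-1.32) = -0.33.]
Remaining roots from the quadratic factor 1 + (-0.58) z + (-1.32) z^2:
  Set 1 + (-0.58) z + (-1.32) z^2 = 0, i.e. a z^2 + b z + c = 0 with a = -1.32, b = -0.58, c = 1.
  Discriminant D = b^2 - 4ac = (-0.58)^2 - 4*(-1.32)*1 = 0.3364 - (-5.28) = 5.6164.
  D >= 0, so the roots are real: z = (-b +/- sqrt(D)) / (2a) = (0.58 +/- 2.369895) / (-2.64).
    z_1 = (0.58 + 2.369895) / (-2.64) = -1.1174,   |z_1| = 1.1174.
    z_2 = (0.58 - 2.369895) / (-2.64) = 0.678,   |z_2| = 0.678.
Moduli of all roots: 4.0000, 1.1174, 0.6780.
All moduli strictly greater than 1? No.
Verdict: Not stationary.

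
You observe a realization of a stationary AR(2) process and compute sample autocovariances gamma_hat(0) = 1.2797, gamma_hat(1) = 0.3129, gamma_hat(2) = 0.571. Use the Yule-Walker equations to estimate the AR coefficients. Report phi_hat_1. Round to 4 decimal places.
\hat\phi_{1} = 0.1440

The Yule-Walker equations for an AR(p) process read, in matrix form,
  Gamma_p phi = r_p,   with   (Gamma_p)_{ij} = gamma(|i - j|),
                       (r_p)_i = gamma(i),   i,j = 1..p.
Substitute the sample gammas (Toeplitz matrix and right-hand side of size 2):
  Gamma_p = [[1.2797, 0.3129], [0.3129, 1.2797]]
  r_p     = [0.3129, 0.571]
Written out:
  1.2797 phi_1 + 0.3129 phi_2 = 0.3129
  0.3129 phi_1 + 1.2797 phi_2 = 0.571
Solve by Cramer's rule:
  det = gamma(0)^2 - gamma(1)^2 = (1.2797)^2 - (0.3129)^2 = 1.63763209 - 0.09790641 = 1.53972568
  phi_hat_1 = [gamma(1) gamma(0) - gamma(1) gamma(2)] / det = [(0.3129)(1.2797) - (0.3129)(0.571)] / 1.53972568 = 0.22175223 / 1.53972568 = 0.144
  phi_hat_2 = [gamma(0) gamma(2) - gamma(1)^2] / det = [(1.2797)(0.571) - (0.3129)^2] / 1.53972568 = 0.63280229 / 1.53972568 = 0.411
So phi_hat = [0.1440, 0.4110].
Therefore phi_hat_1 = 0.1440.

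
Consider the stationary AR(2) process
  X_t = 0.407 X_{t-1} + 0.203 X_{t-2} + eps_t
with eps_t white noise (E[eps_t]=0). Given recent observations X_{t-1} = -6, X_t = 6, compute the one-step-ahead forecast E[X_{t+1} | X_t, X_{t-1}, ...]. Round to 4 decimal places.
E[X_{t+1} \mid \mathcal F_t] = 1.2240

For an AR(p) model X_t = c + sum_i phi_i X_{t-i} + eps_t, the
one-step-ahead conditional mean is
  E[X_{t+1} | X_t, ...] = c + sum_i phi_i X_{t+1-i}.
Substitute known values:
  E[X_{t+1} | ...] = (0.407) * (6) + (0.203) * (-6)
                   = 1.2240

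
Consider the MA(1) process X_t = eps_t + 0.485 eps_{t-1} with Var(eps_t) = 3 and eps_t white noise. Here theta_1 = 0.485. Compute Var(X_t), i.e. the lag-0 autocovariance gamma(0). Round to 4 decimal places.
\gamma(0) = 3.7057

For an MA(q) process X_t = eps_t + sum_i theta_i eps_{t-i} with
Var(eps_t) = sigma^2, the variance is
  gamma(0) = sigma^2 * (1 + sum_i theta_i^2).
  sum_i theta_i^2 = (0.485)^2 = 0.235225.
  gamma(0) = 3 * (1 + 0.235225) = 3 * 1.235225 = 3.705675, which rounds to 3.7057.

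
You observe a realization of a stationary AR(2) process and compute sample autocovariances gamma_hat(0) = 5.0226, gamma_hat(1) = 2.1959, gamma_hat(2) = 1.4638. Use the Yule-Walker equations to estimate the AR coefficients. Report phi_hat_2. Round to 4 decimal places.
\hat\phi_{2} = 0.1240

The Yule-Walker equations for an AR(p) process read, in matrix form,
  Gamma_p phi = r_p,   with   (Gamma_p)_{ij} = gamma(|i - j|),
                       (r_p)_i = gamma(i),   i,j = 1..p.
Substitute the sample gammas (Toeplitz matrix and right-hand side of size 2):
  Gamma_p = [[5.0226, 2.1959], [2.1959, 5.0226]]
  r_p     = [2.1959, 1.4638]
Written out:
  5.0226 phi_1 + 2.1959 phi_2 = 2.1959
  2.1959 phi_1 + 5.0226 phi_2 = 1.4638
Solve by Cramer's rule:
  det = gamma(0)^2 - gamma(1)^2 = (5.0226)^2 - (2.1959)^2 = 25.22651076 - 4.82197681 = 20.40453395
  phi_hat_1 = [gamma(1) gamma(0) - gamma(1) gamma(2)] / det = [(2.1959)(5.0226) - (2.1959)(1.4638)] / 20.40453395 = 7.81476892 / 20.40453395 = 0.383
  phi_hat_2 = [gamma(0) gamma(2) - gamma(1)^2] / det = [(5.0226)(1.4638) - (2.1959)^2] / 20.40453395 = 2.53010507 / 20.40453395 = 0.124
So phi_hat = [0.3830, 0.1240].
Therefore phi_hat_2 = 0.1240.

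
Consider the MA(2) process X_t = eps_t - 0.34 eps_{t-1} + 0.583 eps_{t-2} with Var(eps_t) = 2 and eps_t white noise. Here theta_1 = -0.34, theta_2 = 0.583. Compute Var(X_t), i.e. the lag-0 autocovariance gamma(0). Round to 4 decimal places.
\gamma(0) = 2.9110

For an MA(q) process X_t = eps_t + sum_i theta_i eps_{t-i} with
Var(eps_t) = sigma^2, the variance is
  gamma(0) = sigma^2 * (1 + sum_i theta_i^2).
  sum_i theta_i^2 = (-0.34)^2 + (0.583)^2 = 0.1156 + 0.339889 = 0.455489.
  gamma(0) = 2 * (1 + 0.455489) = 2 * 1.455489 = 2.910978, which rounds to 2.9110.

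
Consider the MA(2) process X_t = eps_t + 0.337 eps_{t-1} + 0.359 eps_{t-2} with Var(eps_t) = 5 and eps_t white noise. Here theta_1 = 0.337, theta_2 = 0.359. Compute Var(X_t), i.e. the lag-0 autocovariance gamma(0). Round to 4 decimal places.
\gamma(0) = 6.2123

For an MA(q) process X_t = eps_t + sum_i theta_i eps_{t-i} with
Var(eps_t) = sigma^2, the variance is
  gamma(0) = sigma^2 * (1 + sum_i theta_i^2).
  sum_i theta_i^2 = (0.337)^2 + (0.359)^2 = 0.113569 + 0.128881 = 0.24245.
  gamma(0) = 5 * (1 + 0.24245) = 5 * 1.24245 = 6.21225, which rounds to 6.2123.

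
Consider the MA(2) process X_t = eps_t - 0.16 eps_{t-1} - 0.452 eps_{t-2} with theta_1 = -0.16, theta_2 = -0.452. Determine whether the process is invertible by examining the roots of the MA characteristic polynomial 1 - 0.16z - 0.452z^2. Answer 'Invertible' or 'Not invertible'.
\text{Invertible}

The MA(q) characteristic polynomial is P(z) = 1 - 0.16z - 0.452z^2.
Invertibility requires all roots to lie outside the unit circle, i.e. |z| > 1 for every root.
Set 1 + (-0.16) z + (-0.452) z^2 = 0, i.e. a z^2 + b z + c = 0 with a = -0.452, b = -0.16, c = 1.
Discriminant D = b^2 - 4ac = (-0.16)^2 - 4*(-0.452)*1 = 0.0256 - (-1.808) = 1.8336.
D >= 0, so the roots are real: z = (-b +/- sqrt(D)) / (2a) = (0.16 +/- 1.354105) / (-0.904).
  z_1 = (0.16 + 1.354105) / (-0.904) = -1.6749,   |z_1| = 1.6749.
  z_2 = (0.16 - 1.354105) / (-0.904) = 1.3209,   |z_2| = 1.3209.
Moduli of all roots: 1.6749, 1.3209.
All moduli strictly greater than 1? Yes.
Verdict: Invertible.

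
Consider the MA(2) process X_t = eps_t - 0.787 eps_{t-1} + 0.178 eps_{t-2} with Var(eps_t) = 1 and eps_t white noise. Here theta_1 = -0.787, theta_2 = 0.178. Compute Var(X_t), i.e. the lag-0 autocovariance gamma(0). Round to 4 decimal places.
\gamma(0) = 1.6511

For an MA(q) process X_t = eps_t + sum_i theta_i eps_{t-i} with
Var(eps_t) = sigma^2, the variance is
  gamma(0) = sigma^2 * (1 + sum_i theta_i^2).
  sum_i theta_i^2 = (-0.787)^2 + (0.178)^2 = 0.619369 + 0.031684 = 0.651053.
  gamma(0) = 1 * (1 + 0.651053) = 1 * 1.651053 = 1.651053, which rounds to 1.6511.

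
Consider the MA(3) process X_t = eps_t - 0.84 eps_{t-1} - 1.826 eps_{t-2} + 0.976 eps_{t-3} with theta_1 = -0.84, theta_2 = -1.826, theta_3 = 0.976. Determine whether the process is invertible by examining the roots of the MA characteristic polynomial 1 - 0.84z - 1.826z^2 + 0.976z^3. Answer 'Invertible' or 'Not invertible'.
\text{Not invertible}

The MA(q) characteristic polynomial is P(z) = 1 - 0.84z - 1.826z^2 + 0.976z^3.
Invertibility requires all roots to lie outside the unit circle, i.e. |z| > 1 for every root.
Degree 3: look for a simple real root z0 first, then factor out (1 - z/z0) and solve the remaining quadratic.
Testing z0 = 0.625: P(0.625) = 1 + (-0.84)(0.625) + (-1.826)(0.625)^2 + (0.976)(0.625)^3
  = 1 + (-0.525) + (-0.713281) + (0.238281) = 0.  So z_0 = 0.625 is a root, |z_0| = 0.625.
Divide out the factor (1 - 1.6 z) = (1 - z/z0) (since 1/z0 = 1.6):
  P(z) = (1 - 1.6 z)(1 + (0.76) z + (-0.61) z^2)
  [check: z-coef 0.76 - (1.6) = -0.84; z^2-coef -0.61 - (1.6)(0.76) = -1.826; z^3-coef -(1.6)(-0.61) = 0.976.]
Remaining roots from the quadratic factor 1 + (0.76) z + (-0.61) z^2:
  Set 1 + (0.76) z + (-0.61) z^2 = 0, i.e. a z^2 + b z + c = 0 with a = -0.61, b = 0.76, c = 1.
  Discriminant D = b^2 - 4ac = (0.76)^2 - 4*(-0.61)*1 = 0.5776 - (-2.44) = 3.0176.
  D >= 0, so the roots are real: z = (-b +/- sqrt(D)) / (2a) = (-0.76 +/- 1.737124) / (-1.22).
    z_1 = (-0.76 + 1.737124) / (-1.22) = -0.8009,   |z_1| = 0.8009.
    z_2 = (-0.76 - 1.737124) / (-1.22) = 2.0468,   |z_2| = 2.0468.
Moduli of all roots: 0.6250, 0.8009, 2.0468.
All moduli strictly greater than 1? No.
Verdict: Not invertible.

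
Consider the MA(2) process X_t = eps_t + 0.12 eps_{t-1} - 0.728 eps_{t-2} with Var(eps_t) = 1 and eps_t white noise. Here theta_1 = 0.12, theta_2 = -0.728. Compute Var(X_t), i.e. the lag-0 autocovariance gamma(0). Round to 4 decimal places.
\gamma(0) = 1.5444

For an MA(q) process X_t = eps_t + sum_i theta_i eps_{t-i} with
Var(eps_t) = sigma^2, the variance is
  gamma(0) = sigma^2 * (1 + sum_i theta_i^2).
  sum_i theta_i^2 = (0.12)^2 + (-0.728)^2 = 0.0144 + 0.529984 = 0.544384.
  gamma(0) = 1 * (1 + 0.544384) = 1 * 1.544384 = 1.544384, which rounds to 1.5444.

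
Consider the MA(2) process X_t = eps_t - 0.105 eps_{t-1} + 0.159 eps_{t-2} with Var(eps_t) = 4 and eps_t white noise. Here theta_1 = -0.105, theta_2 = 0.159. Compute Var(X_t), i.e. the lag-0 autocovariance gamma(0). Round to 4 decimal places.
\gamma(0) = 4.1452

For an MA(q) process X_t = eps_t + sum_i theta_i eps_{t-i} with
Var(eps_t) = sigma^2, the variance is
  gamma(0) = sigma^2 * (1 + sum_i theta_i^2).
  sum_i theta_i^2 = (-0.105)^2 + (0.159)^2 = 0.011025 + 0.025281 = 0.036306.
  gamma(0) = 4 * (1 + 0.036306) = 4 * 1.036306 = 4.145224, which rounds to 4.1452.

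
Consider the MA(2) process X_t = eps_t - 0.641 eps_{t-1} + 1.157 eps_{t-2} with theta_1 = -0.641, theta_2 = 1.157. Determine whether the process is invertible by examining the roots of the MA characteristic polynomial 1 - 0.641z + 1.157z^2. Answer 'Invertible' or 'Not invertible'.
\text{Not invertible}

The MA(q) characteristic polynomial is P(z) = 1 - 0.641z + 1.157z^2.
Invertibility requires all roots to lie outside the unit circle, i.e. |z| > 1 for every root.
Set 1 + (-0.641) z + (1.157) z^2 = 0, i.e. a z^2 + b z + c = 0 with a = 1.157, b = -0.641, c = 1.
Discriminant D = b^2 - 4ac = (-0.641)^2 - 4*(1.157)*1 = 0.410881 - (4.628) = -4.217119.
D < 0, so the roots are the complex-conjugate pair z = (-b +/- i sqrt(-D)) / (2a) = 0.277 +/- 0.8875i.
For a conjugate pair |z|^2 = z * conj(z) = (product of roots) = c/a = 1/(1.157) = 0.864304, so |z| = sqrt(0.864304) = 0.9297 for both roots.
Moduli of all roots: 0.9297, 0.9297.
All moduli strictly greater than 1? No.
Verdict: Not invertible.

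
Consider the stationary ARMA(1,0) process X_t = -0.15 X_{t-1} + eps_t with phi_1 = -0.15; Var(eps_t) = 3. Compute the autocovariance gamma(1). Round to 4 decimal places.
\gamma(1) = -0.4604

Multiply the model equation by X_{t-k} and take expectations. With theta_0 = psi_0 = 1 and psi_j the MA(infinity) weights, this gives
  gamma(k) - sum_i phi_i gamma(k-i) = c_k,
  c_k = sigma^2 * sum_{j=k..q} theta_j psi_{j-k}   (c_k = 0 for k > q),
using gamma(-m) = gamma(m).
Pure AR (q = 0): c_0 = sigma^2 = 3, c_k = 0 for k >= 1.
Equations for k = 0 and k = 1 (AR order 1):
  gamma(0) = phi_1 gamma(1) + c_0
  gamma(1) = phi_1 gamma(0) + c_1
Substituting the second into the first: gamma(0) (1 - phi_1^2) = c_0 + phi_1 c_1, so
  gamma(0) = c_0 / (1 - phi_1^2) = 3 / (1 - (-0.15)^2) = 3 / 0.9775 = 3.069054.
  gamma(1) = phi_1 gamma(0) = (-0.15)(3.069054) = -0.460358.
Therefore gamma(1) = -0.4604 (to 4 decimal places).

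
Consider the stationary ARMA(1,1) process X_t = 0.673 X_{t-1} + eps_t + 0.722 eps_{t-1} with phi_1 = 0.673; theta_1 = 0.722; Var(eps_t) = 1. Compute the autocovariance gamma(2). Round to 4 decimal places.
\gamma(2) = 2.5500

Multiply the model equation by X_{t-k} and take expectations. With theta_0 = psi_0 = 1 and psi_j the MA(infinity) weights, this gives
  gamma(k) - sum_i phi_i gamma(k-i) = c_k,
  c_k = sigma^2 * sum_{j=k..q} theta_j psi_{j-k}   (c_k = 0 for k > q),
using gamma(-m) = gamma(m).
psi-weights needed (psi_j = theta_j + sum_i phi_i psi_{j-i}):
  psi_1 = theta_1 + phi_1 = 0.722 + (0.673) = 1.395
Right-hand sides:
  c_0 = sigma^2 (1 + theta_1 psi_1) = 1 * (1 + (0.722)(1.395)) = 1 * 2.00719 = 2.00719
  c_1 = sigma^2 theta_1 = 1 * (0.722) = 0.722
  c_2 = 0
Equations for k = 0 and k = 1 (AR order 1):
  gamma(0) = phi_1 gamma(1) + c_0
  gamma(1) = phi_1 gamma(0) + c_1
Substituting the second into the first: gamma(0) (1 - phi_1^2) = c_0 + phi_1 c_1, so
  gamma(0) = (c_0 + phi_1 c_1) / (1 - phi_1^2) = (2.00719 + (0.673)(0.722)) / (1 - (0.673)^2) = 2.493096 / 0.547071 = 4.557171.
  gamma(1) = phi_1 gamma(0) + c_1 = (0.673)(4.557171) + (0.722) = 3.788976.
For k = 2 (> q): gamma(2) = phi_1 gamma(1) = (0.673)(3.788976) = 2.549981.
Therefore gamma(2) = 2.5500 (to 4 decimal places).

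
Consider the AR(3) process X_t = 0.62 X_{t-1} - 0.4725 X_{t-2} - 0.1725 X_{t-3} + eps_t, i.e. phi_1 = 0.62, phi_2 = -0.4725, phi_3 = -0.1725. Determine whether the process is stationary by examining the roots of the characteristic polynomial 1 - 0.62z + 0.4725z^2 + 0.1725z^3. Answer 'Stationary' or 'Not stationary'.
\text{Stationary}

The AR(p) characteristic polynomial is P(z) = 1 - 0.62z + 0.4725z^2 + 0.1725z^3.
Stationarity requires all roots to lie outside the unit circle, i.e. |z| > 1 for every root.
Degree 3: look for a simple real root z0 first, then factor out (1 - z/z0) and solve the remaining quadratic.
Testing z0 = -4: P(-4) = 1 + (-0.62)(-4) + (0.4725)(-4)^2 + (0.1725)(-4)^3
  = 1 + (2.48) + (7.56) + (-11.04) = 0.  So z_0 = -4 is a root, |z_0| = 4.
Divide out the factor (1 + 0.25 z) = (1 - z/z0) (since 1/z0 = -0.25):
  P(z) = (1 + 0.25 z)(1 + (-0.87) z + (0.69) z^2)
  [check: z-coef -0.87 - (-0.25) = -0.62; z^2-coef 0.69 - (-0.25)(-0.87) = 0.4725; z^3-coef -(-0.25)(0.69) = 0.1725.]
Remaining roots from the quadratic factor 1 + (-0.87) z + (0.69) z^2:
  Set 1 + (-0.87) z + (0.69) z^2 = 0, i.e. a z^2 + b z + c = 0 with a = 0.69, b = -0.87, c = 1.
  Discriminant D = b^2 - 4ac = (-0.87)^2 - 4*(0.69)*1 = 0.7569 - (2.76) = -2.0031.
  D < 0, so the roots are the complex-conjugate pair z = (-b +/- i sqrt(-D)) / (2a) = 0.6304 +/- 1.0256i.
  For a conjugate pair |z|^2 = z * conj(z) = (product of roots) = c/a = 1/(0.69) = 1.449275, so |z| = sqrt(1.449275) = 1.2039 for both roots.
Moduli of all roots: 4.0000, 1.2039, 1.2039.
All moduli strictly greater than 1? Yes.
Verdict: Stationary.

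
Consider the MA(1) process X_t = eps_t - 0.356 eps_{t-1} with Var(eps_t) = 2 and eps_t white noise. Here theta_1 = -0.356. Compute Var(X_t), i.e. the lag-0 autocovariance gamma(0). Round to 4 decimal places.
\gamma(0) = 2.2535

For an MA(q) process X_t = eps_t + sum_i theta_i eps_{t-i} with
Var(eps_t) = sigma^2, the variance is
  gamma(0) = sigma^2 * (1 + sum_i theta_i^2).
  sum_i theta_i^2 = (-0.356)^2 = 0.126736.
  gamma(0) = 2 * (1 + 0.126736) = 2 * 1.126736 = 2.253472, which rounds to 2.2535.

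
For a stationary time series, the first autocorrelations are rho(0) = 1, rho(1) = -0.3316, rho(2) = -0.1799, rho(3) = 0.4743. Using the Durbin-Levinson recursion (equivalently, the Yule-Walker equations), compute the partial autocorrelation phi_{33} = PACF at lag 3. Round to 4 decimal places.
\phi_{33} = 0.3610

The PACF at lag k is phi_{kk}, the last component of the solution
to the Yule-Walker system G_k phi = r_k where
  (G_k)_{ij} = rho(|i - j|), (r_k)_i = rho(i), i,j = 1..k.
Equivalently, Durbin-Levinson gives phi_{kk} iteratively:
  phi_{11} = rho(1)
  phi_{kk} = [rho(k) - sum_{j=1..k-1} phi_{k-1,j} rho(k-j)]
            / [1 - sum_{j=1..k-1} phi_{k-1,j} rho(j)],
  phi_{k,j} = phi_{k-1,j} - phi_{kk} phi_{k-1,k-j},  j = 1..k-1.
Step k = 1:
  phi_11 = rho(1) = -0.3316.
Step k = 2:
  phi_22 = [rho(2) - phi_11 rho(1)] / [1 - phi_11 rho(1)] = [-0.1799 - (-0.3316)(-0.3316)] / [1 - (-0.3316)(-0.3316)]
         = -0.28985856 / 0.89004144 = -0.325669.
  Update: phi_21 = phi_11 - phi_22 phi_11 = -0.3316 - (-0.325669)(-0.3316) = -0.439592.
Step k = 3:
  phi_33 = [rho(3) - phi_21 rho(2) - phi_22 rho(1)] / [1 - phi_21 rho(1) - phi_22 rho(2)]
    numerator   = 0.4743 - (-0.439592)(-0.1799) - (-0.325669)(-0.3316) = 0.28722574
    denominator = 1 - (-0.439592)(-0.3316) - (-0.325669)(-0.1799) = 0.79564361
  phi_33 = 0.28722574 / 0.79564361 = 0.361.
Therefore phi_{33} = 0.3610.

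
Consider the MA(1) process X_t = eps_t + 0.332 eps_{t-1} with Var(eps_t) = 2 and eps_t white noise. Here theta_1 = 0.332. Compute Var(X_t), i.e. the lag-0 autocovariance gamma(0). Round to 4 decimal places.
\gamma(0) = 2.2204

For an MA(q) process X_t = eps_t + sum_i theta_i eps_{t-i} with
Var(eps_t) = sigma^2, the variance is
  gamma(0) = sigma^2 * (1 + sum_i theta_i^2).
  sum_i theta_i^2 = (0.332)^2 = 0.110224.
  gamma(0) = 2 * (1 + 0.110224) = 2 * 1.110224 = 2.220448, which rounds to 2.2204.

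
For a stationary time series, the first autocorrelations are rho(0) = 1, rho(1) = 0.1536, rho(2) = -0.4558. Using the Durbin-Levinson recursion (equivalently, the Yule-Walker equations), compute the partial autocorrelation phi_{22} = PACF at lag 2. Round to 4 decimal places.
\phi_{22} = -0.4910

The PACF at lag k is phi_{kk}, the last component of the solution
to the Yule-Walker system G_k phi = r_k where
  (G_k)_{ij} = rho(|i - j|), (r_k)_i = rho(i), i,j = 1..k.
Equivalently, Durbin-Levinson gives phi_{kk} iteratively:
  phi_{11} = rho(1)
  phi_{kk} = [rho(k) - sum_{j=1..k-1} phi_{k-1,j} rho(k-j)]
            / [1 - sum_{j=1..k-1} phi_{k-1,j} rho(j)],
  phi_{k,j} = phi_{k-1,j} - phi_{kk} phi_{k-1,k-j},  j = 1..k-1.
Step k = 1:
  phi_11 = rho(1) = 0.1536.
Step k = 2:
  phi_22 = [rho(2) - phi_11 rho(1)] / [1 - phi_11 rho(1)] = [-0.4558 - (0.1536)(0.1536)] / [1 - (0.1536)(0.1536)]
         = -0.47939296 / 0.97640704 = -0.491.
Therefore phi_{22} = -0.4910.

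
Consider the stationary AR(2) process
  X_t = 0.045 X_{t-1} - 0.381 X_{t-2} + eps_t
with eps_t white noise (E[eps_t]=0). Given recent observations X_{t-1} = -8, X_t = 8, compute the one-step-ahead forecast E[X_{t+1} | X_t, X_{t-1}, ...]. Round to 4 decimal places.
E[X_{t+1} \mid \mathcal F_t] = 3.4080

For an AR(p) model X_t = c + sum_i phi_i X_{t-i} + eps_t, the
one-step-ahead conditional mean is
  E[X_{t+1} | X_t, ...] = c + sum_i phi_i X_{t+1-i}.
Substitute known values:
  E[X_{t+1} | ...] = (0.045) * (8) + (-0.381) * (-8)
                   = 3.4080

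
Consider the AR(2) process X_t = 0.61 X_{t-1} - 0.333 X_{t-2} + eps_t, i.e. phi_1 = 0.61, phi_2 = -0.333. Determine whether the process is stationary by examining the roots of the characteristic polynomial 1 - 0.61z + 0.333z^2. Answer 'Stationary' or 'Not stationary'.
\text{Stationary}

The AR(p) characteristic polynomial is P(z) = 1 - 0.61z + 0.333z^2.
Stationarity requires all roots to lie outside the unit circle, i.e. |z| > 1 for every root.
Set 1 + (-0.61) z + (0.333) z^2 = 0, i.e. a z^2 + b z + c = 0 with a = 0.333, b = -0.61, c = 1.
Discriminant D = b^2 - 4ac = (-0.61)^2 - 4*(0.333)*1 = 0.3721 - (1.332) = -0.9599.
D < 0, so the roots are the complex-conjugate pair z = (-b +/- i sqrt(-D)) / (2a) = 0.9159 +/- 1.4711i.
For a conjugate pair |z|^2 = z * conj(z) = (product of roots) = c/a = 1/(0.333) = 3.003003, so |z| = sqrt(3.003003) = 1.7329 for both roots.
Moduli of all roots: 1.7329, 1.7329.
All moduli strictly greater than 1? Yes.
Verdict: Stationary.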